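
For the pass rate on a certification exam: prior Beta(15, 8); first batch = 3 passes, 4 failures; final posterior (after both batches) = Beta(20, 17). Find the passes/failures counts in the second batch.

2 passes and 5 failures

Because Beta–binomial updating is additive in the counts, the combined data contributed (α_post−α_prior, β_post−β_prior) successes and failures.
Total across both batches: 20−15=5 passes, 17−8=9 failures.
Subtract the first batch: 5−3=2 passes and 9−4=5 failures.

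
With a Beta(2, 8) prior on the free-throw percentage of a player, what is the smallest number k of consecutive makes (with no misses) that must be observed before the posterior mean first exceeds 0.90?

After k makes and 0 misses the posterior is Beta(2+k, 8), with mean (2+k)/(2+8+k).
Set (2+k)/(10+k) > 0.90 and solve: k > (0.90·10 − 2)/(1 − 0.90) = 70.000.
The smallest integer exceeding 70.000 is 71, and checking k=71: (73)/(81) = 0.9012 > 0.90.

k = 71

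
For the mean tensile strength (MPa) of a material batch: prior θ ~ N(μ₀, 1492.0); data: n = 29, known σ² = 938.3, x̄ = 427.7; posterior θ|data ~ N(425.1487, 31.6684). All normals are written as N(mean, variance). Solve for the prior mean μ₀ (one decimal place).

μ₀ = 307.5

With known observation variance, the Normal–Normal posterior has precision τ_n = τ₀ + n/σ² and mean μ_n = (τ₀μ₀ + (n/σ²)x̄)/τ_n.
Here τ₀ = 1/1492.0 = 0.000670 and τ_data = 29/938.3 = 0.030907, so τ_n = 0.031577.
Rearranging for μ₀: μ₀ = (μ_n·τ_n − τ_data·x̄)/τ₀ = (425.1487·0.031577 − 0.030907·427.7) / 0.000670 = 0.205997/0.000670 ≈ 307.5.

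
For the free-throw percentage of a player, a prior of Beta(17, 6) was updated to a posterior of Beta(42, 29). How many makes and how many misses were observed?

25 makes and 23 misses

Beta is conjugate to the binomial likelihood: posterior = Beta(a+s, b+f).
So s = 42 − 17 = 25 and f = 29 − 6 = 23.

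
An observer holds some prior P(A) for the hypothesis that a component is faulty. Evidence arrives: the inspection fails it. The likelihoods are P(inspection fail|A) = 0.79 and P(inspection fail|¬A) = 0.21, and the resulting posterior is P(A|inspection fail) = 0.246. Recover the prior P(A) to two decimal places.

P(A) = 0.08

In odds form, posterior odds = prior odds × likelihood ratio, so prior odds = posterior odds ÷ LR.
Posterior odds = 0.246/(1−0.246) = 0.3263. LR = 0.79/0.21 = 3.7619.
Prior odds = 0.3263/3.7619 = 0.0867, so P(A) = 0.0867/(1+0.0867) ≈ 0.08.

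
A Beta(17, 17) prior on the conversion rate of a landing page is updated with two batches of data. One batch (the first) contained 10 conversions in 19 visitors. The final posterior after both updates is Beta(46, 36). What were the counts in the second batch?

Sequential conjugate updates are equivalent to a single update on the pooled data, so total successes = posterior α − prior α and total failures = posterior β − prior β.
Total across both batches: 46−17=29 conversions, 36−17=19 bounces.
Subtract the first batch: 29−10=19 conversions and 19−9=10 bounces.

19 conversions and 10 bounces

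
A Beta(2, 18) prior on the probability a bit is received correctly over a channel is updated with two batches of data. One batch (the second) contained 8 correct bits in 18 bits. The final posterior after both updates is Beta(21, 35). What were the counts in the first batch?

Because Beta–binomial updating is additive in the counts, the combined data contributed (α_post−α_prior, β_post−β_prior) successes and failures.
Total across both batches: 21−2=19 correct bits, 35−18=17 errors.
Subtract the second batch: 19−8=11 correct bits and 17−10=7 errors.

11 correct bits and 7 errors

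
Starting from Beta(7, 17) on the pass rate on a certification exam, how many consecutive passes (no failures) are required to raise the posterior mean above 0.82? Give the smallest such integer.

k = 71

After k passes and 0 failures the posterior is Beta(7+k, 17), with mean (7+k)/(7+17+k).
Set (7+k)/(24+k) > 0.82 and solve: k > (0.82·24 − 7)/(1 − 0.82) = 70.444.
The smallest integer exceeding 70.444 is 71, and checking k=71: (78)/(95) = 0.8211 > 0.82.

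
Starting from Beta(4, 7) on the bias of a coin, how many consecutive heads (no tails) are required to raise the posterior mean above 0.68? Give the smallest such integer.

k = 11

After k heads and 0 tails the posterior is Beta(4+k, 7), with mean (4+k)/(4+7+k).
Set (4+k)/(11+k) > 0.68 and solve: k > (0.68·11 − 4)/(1 − 0.68) = 10.875.
The smallest integer exceeding 10.875 is 11.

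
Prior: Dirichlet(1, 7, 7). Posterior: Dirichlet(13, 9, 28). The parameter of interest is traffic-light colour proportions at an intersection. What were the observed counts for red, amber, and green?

counts (12, 2, 21)

For a Dirichlet(α) prior with multinomial counts c, the posterior is Dirichlet(α + c) componentwise.
Counts are posterior − prior componentwise: 13−1=12, 9−7=2, 28−7=21.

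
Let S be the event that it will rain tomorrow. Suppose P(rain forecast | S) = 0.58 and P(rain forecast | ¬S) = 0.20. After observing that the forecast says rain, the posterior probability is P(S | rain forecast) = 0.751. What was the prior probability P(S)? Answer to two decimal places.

P(S) = 0.51

Bayes' rule in odds form gives O(S|E) = O(S)·[P(E|S)/P(E|¬S)], hence O(S) = O(S|E)/LR.
Posterior odds = 0.751/(1−0.751) = 3.0161. LR = 0.58/0.20 = 2.9000.
Prior odds = 3.0161/2.9000 = 1.0400, so P(S) = 1.0400/(1+1.0400) ≈ 0.51.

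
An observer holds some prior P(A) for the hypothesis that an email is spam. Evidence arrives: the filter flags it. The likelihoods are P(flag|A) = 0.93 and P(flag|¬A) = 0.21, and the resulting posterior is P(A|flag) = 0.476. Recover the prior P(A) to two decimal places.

In odds form, posterior odds = prior odds × likelihood ratio, so prior odds = posterior odds ÷ LR.
Posterior odds = 0.476/(1−0.476) = 0.9084. LR = 0.93/0.21 = 4.4286.
Prior odds = 0.9084/4.4286 = 0.2051, so P(A) = 0.2051/(1+0.2051) ≈ 0.17.

P(A) = 0.17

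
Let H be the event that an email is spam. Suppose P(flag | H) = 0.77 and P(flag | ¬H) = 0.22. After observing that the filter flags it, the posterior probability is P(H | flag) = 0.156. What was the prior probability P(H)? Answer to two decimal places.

P(H) = 0.05

Bayes' rule in odds form gives O(H|E) = O(H)·[P(E|H)/P(E|¬H)], hence O(H) = O(H|E)/LR.
Posterior odds = 0.156/(1−0.156) = 0.1848. LR = 0.77/0.22 = 3.5000.
Prior odds = 0.1848/3.5000 = 0.0528, so P(H) = 0.0528/(1+0.0528) ≈ 0.05.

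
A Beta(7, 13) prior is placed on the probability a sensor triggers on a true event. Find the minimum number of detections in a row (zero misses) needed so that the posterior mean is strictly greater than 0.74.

After k detections and 0 misses the posterior is Beta(7+k, 13), with mean (7+k)/(7+13+k).
Set (7+k)/(20+k) > 0.74 and solve: k > (0.74·20 − 7)/(1 − 0.74) = 30.000.
The smallest integer exceeding 30.000 is 31.

k = 31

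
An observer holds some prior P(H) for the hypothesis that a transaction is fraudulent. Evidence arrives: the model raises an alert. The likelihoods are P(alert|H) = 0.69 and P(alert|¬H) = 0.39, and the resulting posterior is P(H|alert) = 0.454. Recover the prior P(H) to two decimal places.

P(H) = 0.32

Bayes' rule in odds form gives O(H|E) = O(H)·[P(E|H)/P(E|¬H)], hence O(H) = O(H|E)/LR.
Posterior odds = 0.454/(1−0.454) = 0.8315. LR = 0.69/0.39 = 1.7692.
Prior odds = 0.8315/1.7692 = 0.4700, so P(H) = 0.4700/(1+0.4700) ≈ 0.32.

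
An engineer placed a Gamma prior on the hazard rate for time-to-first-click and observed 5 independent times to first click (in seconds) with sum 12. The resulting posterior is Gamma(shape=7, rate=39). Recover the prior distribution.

Gamma(shape=2, rate=27)

Gamma–exponential conjugacy: posterior shape = α + n, posterior rate = β + Σtᵢ.
So α = 7 − 5 = 2 and β = 39 − 12 = 27.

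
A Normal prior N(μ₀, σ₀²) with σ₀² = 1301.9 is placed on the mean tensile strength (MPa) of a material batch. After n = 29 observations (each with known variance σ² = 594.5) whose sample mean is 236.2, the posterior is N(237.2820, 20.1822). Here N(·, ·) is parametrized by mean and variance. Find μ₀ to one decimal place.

μ₀ = 306.0

The posterior mean is a precision-weighted average: μ_n = (τ₀μ₀ + τ_data·x̄)/(τ₀+τ_data), with τ₀=1/σ₀² and τ_data=n/σ².
Here τ₀ = 1/1301.9 = 0.000768 and τ_data = 29/594.5 = 0.048780, so τ_n = 0.049548.
Rearranging for μ₀: μ₀ = (μ_n·τ_n − τ_data·x̄)/τ₀ = (237.2820·0.049548 − 0.048780·236.2) / 0.000768 = 0.235013/0.000768 ≈ 306.0.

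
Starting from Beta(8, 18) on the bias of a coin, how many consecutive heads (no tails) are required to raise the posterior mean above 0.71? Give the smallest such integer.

After k heads and 0 tails the posterior is Beta(8+k, 18), with mean (8+k)/(8+18+k).
Set (8+k)/(26+k) > 0.71 and solve: k > (0.71·26 − 8)/(1 − 0.71) = 36.069.
The smallest integer exceeding 36.069 is 37, and checking k=37: (45)/(63) = 0.7143 > 0.71.

k = 37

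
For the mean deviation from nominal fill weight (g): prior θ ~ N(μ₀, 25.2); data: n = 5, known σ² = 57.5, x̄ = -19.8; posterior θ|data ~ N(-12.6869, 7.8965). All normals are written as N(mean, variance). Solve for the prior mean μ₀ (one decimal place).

μ₀ = 2.9

With known observation variance, the Normal–Normal posterior has precision τ_n = τ₀ + n/σ² and mean μ_n = (τ₀μ₀ + (n/σ²)x̄)/τ_n.
Here τ₀ = 1/25.2 = 0.039683 and τ_data = 5/57.5 = 0.086957, so τ_n = 0.126640.
Rearranging for μ₀: μ₀ = (μ_n·τ_n − τ_data·x̄)/τ₀ = (-12.6869·0.126640 − 0.086957·-19.8) / 0.039683 = 0.115080/0.039683 ≈ 2.9.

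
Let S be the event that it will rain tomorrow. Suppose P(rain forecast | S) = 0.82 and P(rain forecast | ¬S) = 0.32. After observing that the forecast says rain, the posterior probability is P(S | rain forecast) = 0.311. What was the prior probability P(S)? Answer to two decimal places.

P(S) = 0.15

Bayes' rule in odds form gives O(S|E) = O(S)·[P(E|S)/P(E|¬S)], hence O(S) = O(S|E)/LR.
Posterior odds = 0.311/(1−0.311) = 0.4514. LR = 0.82/0.32 = 2.5625.
Prior odds = 0.4514/2.5625 = 0.1762, so P(S) = 0.1762/(1+0.1762) ≈ 0.15.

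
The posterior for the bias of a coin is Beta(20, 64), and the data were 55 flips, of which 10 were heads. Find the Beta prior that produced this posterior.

Under Beta–binomial conjugacy the posterior parameters are (a+s, b+f).
Subtract the data counts: 20−10=10, 64−45=19.

Beta(10, 19)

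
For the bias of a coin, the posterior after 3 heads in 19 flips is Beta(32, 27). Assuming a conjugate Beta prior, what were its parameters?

Beta is conjugate to the binomial likelihood: posterior = Beta(a+s, b+f).
Subtract the data counts: 32−3=29, 27−16=11.

Beta(29, 11)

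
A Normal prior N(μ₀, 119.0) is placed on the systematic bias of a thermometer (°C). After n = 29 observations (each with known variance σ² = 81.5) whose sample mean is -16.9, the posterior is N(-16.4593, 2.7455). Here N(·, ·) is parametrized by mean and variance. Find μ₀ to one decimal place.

μ₀ = 2.2

The posterior mean is a precision-weighted average: μ_n = (τ₀μ₀ + τ_data·x̄)/(τ₀+τ_data), with τ₀=1/σ₀² and τ_data=n/σ².
Here τ₀ = 1/119.0 = 0.008403 and τ_data = 29/81.5 = 0.355828, so τ_n = 0.364231.
Rearranging for μ₀: μ₀ = (μ_n·τ_n − τ_data·x̄)/τ₀ = (-16.4593·0.364231 − 0.355828·-16.9) / 0.008403 = 0.018506/0.008403 ≈ 2.2.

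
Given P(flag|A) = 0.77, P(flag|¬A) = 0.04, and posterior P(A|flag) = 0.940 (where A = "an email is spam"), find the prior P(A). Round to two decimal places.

In odds form, posterior odds = prior odds × likelihood ratio, so prior odds = posterior odds ÷ LR.
Posterior odds = 0.940/(1−0.940) = 15.6667. LR = 0.77/0.04 = 19.2500.
Prior odds = 15.6667/19.2500 = 0.8139, so P(A) = 0.8139/(1+0.8139) ≈ 0.45.

P(A) = 0.45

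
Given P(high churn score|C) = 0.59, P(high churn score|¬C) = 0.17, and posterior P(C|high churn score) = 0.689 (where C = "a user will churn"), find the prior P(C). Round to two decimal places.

P(C) = 0.39

In odds form, posterior odds = prior odds × likelihood ratio, so prior odds = posterior odds ÷ LR.
Posterior odds = 0.689/(1−0.689) = 2.2154. LR = 0.59/0.17 = 3.4706.
Prior odds = 2.2154/3.4706 = 0.6383, so P(C) = 0.6383/(1+0.6383) ≈ 0.39.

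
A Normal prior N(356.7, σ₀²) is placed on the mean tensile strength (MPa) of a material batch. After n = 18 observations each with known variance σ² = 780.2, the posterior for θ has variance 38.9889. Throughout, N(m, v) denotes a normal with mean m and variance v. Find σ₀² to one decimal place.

σ₀² = 388.0

Posterior precision equals prior precision plus data precision: 1/σ_n² = 1/σ₀² + n/σ².
So 1/σ₀² = 1/38.9889 − 18/780.2 = 0.025648 − 0.023071 = 0.002577.
Hence σ₀² = 1/0.002577 ≈ 388.0.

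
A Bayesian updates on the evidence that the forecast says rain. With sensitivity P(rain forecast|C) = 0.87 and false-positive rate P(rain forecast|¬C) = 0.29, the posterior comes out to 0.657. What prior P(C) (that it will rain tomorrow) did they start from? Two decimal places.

Bayes' rule in odds form gives O(C|E) = O(C)·[P(E|C)/P(E|¬C)], hence O(C) = O(C|E)/LR.
Posterior odds = 0.657/(1−0.657) = 1.9155. LR = 0.87/0.29 = 3.0000.
Prior odds = 1.9155/3.0000 = 0.6385, so P(C) = 0.6385/(1+0.6385) ≈ 0.39.

P(C) = 0.39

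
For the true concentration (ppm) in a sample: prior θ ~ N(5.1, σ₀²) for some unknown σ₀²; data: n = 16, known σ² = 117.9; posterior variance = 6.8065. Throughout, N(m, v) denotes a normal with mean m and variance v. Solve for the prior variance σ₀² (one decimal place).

σ₀² = 89.2

For the Normal–Normal model with known σ², precisions add: τ_n = τ₀ + n/σ².
So 1/σ₀² = 1/6.8065 − 16/117.9 = 0.146918 − 0.135708 = 0.011210.
Hence σ₀² = 1/0.011210 ≈ 89.2.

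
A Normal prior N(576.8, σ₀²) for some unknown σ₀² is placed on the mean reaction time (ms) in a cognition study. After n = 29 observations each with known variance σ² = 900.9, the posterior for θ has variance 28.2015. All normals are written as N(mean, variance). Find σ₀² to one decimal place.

σ₀² = 305.9

For the Normal–Normal model with known σ², precisions add: τ_n = τ₀ + n/σ².
So 1/σ₀² = 1/28.2015 − 29/900.9 = 0.035459 − 0.032190 = 0.003269.
Hence σ₀² = 1/0.003269 ≈ 305.9.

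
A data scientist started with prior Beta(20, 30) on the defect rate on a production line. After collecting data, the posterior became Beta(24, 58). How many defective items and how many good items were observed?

A Beta(α, β) prior with s successes and f failures in binomial data gives a Beta(α+s, β+f) posterior.
So s = 24 − 20 = 4 and f = 58 − 30 = 28.

4 defective items and 28 good items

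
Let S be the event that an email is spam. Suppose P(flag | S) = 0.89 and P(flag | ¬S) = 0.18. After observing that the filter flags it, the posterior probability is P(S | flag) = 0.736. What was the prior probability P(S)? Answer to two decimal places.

P(S) = 0.36

In odds form, posterior odds = prior odds × likelihood ratio, so prior odds = posterior odds ÷ LR.
Posterior odds = 0.736/(1−0.736) = 2.7879. LR = 0.89/0.18 = 4.9444.
Prior odds = 2.7879/4.9444 = 0.5639, so P(S) = 0.5639/(1+0.5639) ≈ 0.36.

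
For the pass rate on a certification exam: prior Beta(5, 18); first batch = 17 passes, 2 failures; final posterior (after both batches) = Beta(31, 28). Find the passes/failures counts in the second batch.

9 passes and 8 failures

Sequential conjugate updates are equivalent to a single update on the pooled data, so total successes = posterior α − prior α and total failures = posterior β − prior β.
Total across both batches: 31−5=26 passes, 28−18=10 failures.
Subtract the first batch: 26−17=9 passes and 10−2=8 failures.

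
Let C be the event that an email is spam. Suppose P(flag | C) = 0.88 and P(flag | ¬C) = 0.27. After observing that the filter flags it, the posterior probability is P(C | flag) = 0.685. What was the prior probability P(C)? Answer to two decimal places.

In odds form, posterior odds = prior odds × likelihood ratio, so prior odds = posterior odds ÷ LR.
Posterior odds = 0.685/(1−0.685) = 2.1746. LR = 0.88/0.27 = 3.2593.
Prior odds = 2.1746/3.2593 = 0.6672, so P(C) = 0.6672/(1+0.6672) ≈ 0.40.

P(C) = 0.40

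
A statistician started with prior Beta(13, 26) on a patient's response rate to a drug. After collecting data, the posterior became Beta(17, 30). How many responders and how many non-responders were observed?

4 responders and 4 non-responders

A Beta(α, β) prior with s successes and f failures in binomial data gives a Beta(α+s, β+f) posterior.
So s = 17 − 13 = 4 and f = 30 − 26 = 4.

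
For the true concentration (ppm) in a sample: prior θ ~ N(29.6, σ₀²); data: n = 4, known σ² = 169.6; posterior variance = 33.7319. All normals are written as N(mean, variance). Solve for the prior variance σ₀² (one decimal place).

Posterior precision equals prior precision plus data precision: 1/σ_n² = 1/σ₀² + n/σ².
So 1/σ₀² = 1/33.7319 − 4/169.6 = 0.029646 − 0.023585 = 0.006061.
Hence σ₀² = 1/0.006061 ≈ 165.0.

σ₀² = 165.0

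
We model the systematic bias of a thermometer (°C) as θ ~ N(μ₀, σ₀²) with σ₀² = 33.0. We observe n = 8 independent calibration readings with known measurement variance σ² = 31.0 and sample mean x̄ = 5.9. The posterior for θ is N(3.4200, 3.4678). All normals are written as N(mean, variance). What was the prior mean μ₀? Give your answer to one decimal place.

μ₀ = -17.7

With known observation variance, the Normal–Normal posterior has precision τ_n = τ₀ + n/σ² and mean μ_n = (τ₀μ₀ + (n/σ²)x̄)/τ_n.
Here τ₀ = 1/33.0 = 0.030303 and τ_data = 8/31.0 = 0.258065, so τ_n = 0.288368.
Rearranging for μ₀: μ₀ = (μ_n·τ_n − τ_data·x̄)/τ₀ = (3.4200·0.288368 − 0.258065·5.9) / 0.030303 = -0.536365/0.030303 ≈ -17.7.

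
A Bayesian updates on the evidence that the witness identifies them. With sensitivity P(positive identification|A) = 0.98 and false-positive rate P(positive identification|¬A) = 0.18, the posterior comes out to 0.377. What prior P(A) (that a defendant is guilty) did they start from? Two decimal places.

Bayes' rule in odds form gives O(A|E) = O(A)·[P(E|A)/P(E|¬A)], hence O(A) = O(A|E)/LR.
Posterior odds = 0.377/(1−0.377) = 0.6051. LR = 0.98/0.18 = 5.4444.
Prior odds = 0.6051/5.4444 = 0.1111, so P(A) = 0.1111/(1+0.1111) ≈ 0.10.

P(A) = 0.10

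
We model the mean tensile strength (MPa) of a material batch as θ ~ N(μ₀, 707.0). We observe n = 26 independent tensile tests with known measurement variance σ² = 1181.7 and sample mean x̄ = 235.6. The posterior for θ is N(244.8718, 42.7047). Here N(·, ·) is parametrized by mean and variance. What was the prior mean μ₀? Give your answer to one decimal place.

The posterior mean is a precision-weighted average: μ_n = (τ₀μ₀ + τ_data·x̄)/(τ₀+τ_data), with τ₀=1/σ₀² and τ_data=n/σ².
Here τ₀ = 1/707.0 = 0.001414 and τ_data = 26/1181.7 = 0.022002, so τ_n = 0.023416.
Rearranging for μ₀: μ₀ = (μ_n·τ_n − τ_data·x̄)/τ₀ = (244.8718·0.023416 − 0.022002·235.6) / 0.001414 = 0.550247/0.001414 ≈ 389.1.

μ₀ = 389.1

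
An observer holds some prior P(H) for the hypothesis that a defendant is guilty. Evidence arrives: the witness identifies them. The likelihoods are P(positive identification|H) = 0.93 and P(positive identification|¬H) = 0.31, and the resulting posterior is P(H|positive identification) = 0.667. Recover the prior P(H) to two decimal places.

P(H) = 0.40

Bayes' rule in odds form gives O(H|E) = O(H)·[P(E|H)/P(E|¬H)], hence O(H) = O(H|E)/LR.
Posterior odds = 0.667/(1−0.667) = 2.0030. LR = 0.93/0.31 = 3.0000.
Prior odds = 2.0030/3.0000 = 0.6677, so P(H) = 0.6677/(1+0.6677) ≈ 0.40.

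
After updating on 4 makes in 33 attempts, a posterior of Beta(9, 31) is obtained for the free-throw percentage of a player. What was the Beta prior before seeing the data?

Beta is conjugate to the binomial likelihood: posterior = Beta(a+s, b+f).
Subtract the data counts: 9−4=5, 31−29=2.

Beta(5, 2)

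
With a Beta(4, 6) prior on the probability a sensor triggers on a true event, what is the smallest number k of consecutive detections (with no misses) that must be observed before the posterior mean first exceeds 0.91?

k = 57

After k detections and 0 misses the posterior is Beta(4+k, 6), with mean (4+k)/(4+6+k).
Set (4+k)/(10+k) > 0.91 and solve: k > (0.91·10 − 4)/(1 − 0.91) = 56.667.
The smallest integer exceeding 56.667 is 57.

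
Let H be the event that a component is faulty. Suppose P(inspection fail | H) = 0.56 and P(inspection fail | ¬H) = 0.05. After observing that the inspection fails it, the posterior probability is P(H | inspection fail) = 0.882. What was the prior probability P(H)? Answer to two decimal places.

P(H) = 0.40

In odds form, posterior odds = prior odds × likelihood ratio, so prior odds = posterior odds ÷ LR.
Posterior odds = 0.882/(1−0.882) = 7.4746. LR = 0.56/0.05 = 11.2000.
Prior odds = 7.4746/11.2000 = 0.6674, so P(H) = 0.6674/(1+0.6674) ≈ 0.40.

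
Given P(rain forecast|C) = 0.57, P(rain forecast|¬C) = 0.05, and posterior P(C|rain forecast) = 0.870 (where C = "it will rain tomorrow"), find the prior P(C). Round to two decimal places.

P(C) = 0.37

Bayes' rule in odds form gives O(C|E) = O(C)·[P(E|C)/P(E|¬C)], hence O(C) = O(C|E)/LR.
Posterior odds = 0.870/(1−0.870) = 6.6923. LR = 0.57/0.05 = 11.4000.
Prior odds = 6.6923/11.4000 = 0.5870, so P(C) = 0.5870/(1+0.5870) ≈ 0.37.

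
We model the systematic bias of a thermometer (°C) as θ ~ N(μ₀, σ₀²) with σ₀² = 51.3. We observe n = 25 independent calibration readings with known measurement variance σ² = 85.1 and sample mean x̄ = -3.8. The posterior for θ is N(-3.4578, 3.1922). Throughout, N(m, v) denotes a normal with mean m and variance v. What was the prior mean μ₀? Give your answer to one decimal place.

μ₀ = 1.7

The posterior mean is a precision-weighted average: μ_n = (τ₀μ₀ + τ_data·x̄)/(τ₀+τ_data), with τ₀=1/σ₀² and τ_data=n/σ².
Here τ₀ = 1/51.3 = 0.019493 and τ_data = 25/85.1 = 0.293772, so τ_n = 0.313265.
Rearranging for μ₀: μ₀ = (μ_n·τ_n − τ_data·x̄)/τ₀ = (-3.4578·0.313265 − 0.293772·-3.8) / 0.019493 = 0.033126/0.019493 ≈ 1.7.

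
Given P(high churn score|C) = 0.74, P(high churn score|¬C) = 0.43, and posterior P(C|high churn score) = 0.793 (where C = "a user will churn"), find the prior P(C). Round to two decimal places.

Bayes' rule in odds form gives O(C|E) = O(C)·[P(E|C)/P(E|¬C)], hence O(C) = O(C|E)/LR.
Posterior odds = 0.793/(1−0.793) = 3.8309. LR = 0.74/0.43 = 1.7209.
Prior odds = 3.8309/1.7209 = 2.2261, so P(C) = 2.2261/(1+2.2261) ≈ 0.69.

P(C) = 0.69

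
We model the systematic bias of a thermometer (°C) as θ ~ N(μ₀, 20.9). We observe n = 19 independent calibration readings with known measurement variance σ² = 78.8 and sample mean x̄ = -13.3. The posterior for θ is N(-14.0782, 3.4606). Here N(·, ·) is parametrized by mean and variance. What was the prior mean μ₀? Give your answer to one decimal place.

The posterior mean is a precision-weighted average: μ_n = (τ₀μ₀ + τ_data·x̄)/(τ₀+τ_data), with τ₀=1/σ₀² and τ_data=n/σ².
Here τ₀ = 1/20.9 = 0.047847 and τ_data = 19/78.8 = 0.241117, so τ_n = 0.288964.
Rearranging for μ₀: μ₀ = (μ_n·τ_n − τ_data·x̄)/τ₀ = (-14.0782·0.288964 − 0.241117·-13.3) / 0.047847 = -0.861237/0.047847 ≈ -18.0.

μ₀ = -18.0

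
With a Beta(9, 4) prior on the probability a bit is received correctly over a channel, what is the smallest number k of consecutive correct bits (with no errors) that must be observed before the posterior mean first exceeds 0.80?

k = 8

After k correct bits and 0 errors the posterior is Beta(9+k, 4), with mean (9+k)/(9+4+k).
Set (9+k)/(13+k) > 0.80 and solve: k > (0.80·13 − 9)/(1 − 0.80) = 7.000.
The smallest integer exceeding 7.000 is 8, and checking k=8: (17)/(21) = 0.8095 > 0.80.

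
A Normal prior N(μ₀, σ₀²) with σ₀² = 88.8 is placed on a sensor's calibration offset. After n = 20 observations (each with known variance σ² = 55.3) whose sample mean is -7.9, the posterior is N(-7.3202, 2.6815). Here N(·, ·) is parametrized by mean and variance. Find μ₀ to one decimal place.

The posterior mean is a precision-weighted average: μ_n = (τ₀μ₀ + τ_data·x̄)/(τ₀+τ_data), with τ₀=1/σ₀² and τ_data=n/σ².
Here τ₀ = 1/88.8 = 0.011261 and τ_data = 20/55.3 = 0.361664, so τ_n = 0.372925.
Rearranging for μ₀: μ₀ = (μ_n·τ_n − τ_data·x̄)/τ₀ = (-7.3202·0.372925 − 0.361664·-7.9) / 0.011261 = 0.127260/0.011261 ≈ 11.3.

μ₀ = 11.3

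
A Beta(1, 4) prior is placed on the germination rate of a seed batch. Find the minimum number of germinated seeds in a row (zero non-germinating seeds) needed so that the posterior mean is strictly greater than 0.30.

After k germinated seeds and 0 non-germinating seeds the posterior is Beta(1+k, 4), with mean (1+k)/(1+4+k).
Set (1+k)/(5+k) > 0.30 and solve: k > (0.30·5 − 1)/(1 − 0.30) = 0.714.
The smallest integer exceeding 0.714 is 1.

k = 1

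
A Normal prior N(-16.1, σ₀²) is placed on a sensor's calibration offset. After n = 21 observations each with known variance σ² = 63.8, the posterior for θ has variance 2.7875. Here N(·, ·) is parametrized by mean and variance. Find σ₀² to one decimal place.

σ₀² = 33.8

Posterior precision equals prior precision plus data precision: 1/σ_n² = 1/σ₀² + n/σ².
So 1/σ₀² = 1/2.7875 − 21/63.8 = 0.358744 − 0.329154 = 0.029590.
Hence σ₀² = 1/0.029590 ≈ 33.8.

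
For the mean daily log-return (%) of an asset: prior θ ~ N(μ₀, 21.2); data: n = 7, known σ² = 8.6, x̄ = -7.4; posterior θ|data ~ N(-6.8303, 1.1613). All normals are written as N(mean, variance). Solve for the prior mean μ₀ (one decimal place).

μ₀ = 3.0

The posterior mean is a precision-weighted average: μ_n = (τ₀μ₀ + τ_data·x̄)/(τ₀+τ_data), with τ₀=1/σ₀² and τ_data=n/σ².
Here τ₀ = 1/21.2 = 0.047170 and τ_data = 7/8.6 = 0.813953, so τ_n = 0.861123.
Rearranging for μ₀: μ₀ = (μ_n·τ_n − τ_data·x̄)/τ₀ = (-6.8303·0.861123 − 0.813953·-7.4) / 0.047170 = 0.141524/0.047170 ≈ 3.0.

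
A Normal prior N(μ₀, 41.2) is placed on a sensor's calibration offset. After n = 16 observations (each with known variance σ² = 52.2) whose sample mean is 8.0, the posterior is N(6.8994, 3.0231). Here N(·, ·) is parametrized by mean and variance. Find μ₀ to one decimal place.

μ₀ = -7.0

With known observation variance, the Normal–Normal posterior has precision τ_n = τ₀ + n/σ² and mean μ_n = (τ₀μ₀ + (n/σ²)x̄)/τ_n.
Here τ₀ = 1/41.2 = 0.024272 and τ_data = 16/52.2 = 0.306513, so τ_n = 0.330785.
Rearranging for μ₀: μ₀ = (μ_n·τ_n − τ_data·x̄)/τ₀ = (6.8994·0.330785 − 0.306513·8.0) / 0.024272 = -0.169886/0.024272 ≈ -7.0.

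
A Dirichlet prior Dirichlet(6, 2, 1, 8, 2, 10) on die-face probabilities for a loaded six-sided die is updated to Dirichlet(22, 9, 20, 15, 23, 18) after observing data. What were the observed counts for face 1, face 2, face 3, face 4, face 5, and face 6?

For a Dirichlet(α) prior with multinomial counts c, the posterior is Dirichlet(α + c) componentwise.
Counts are posterior − prior componentwise: 22−6=16, 9−2=7, 20−1=19, 15−8=7, 23−2=21, 18−10=8.

counts (16, 7, 19, 7, 21, 8)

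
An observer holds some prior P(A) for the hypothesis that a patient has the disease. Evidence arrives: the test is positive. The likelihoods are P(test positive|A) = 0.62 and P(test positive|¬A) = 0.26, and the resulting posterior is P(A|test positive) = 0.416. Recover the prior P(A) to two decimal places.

Bayes' rule in odds form gives O(A|E) = O(A)·[P(E|A)/P(E|¬A)], hence O(A) = O(A|E)/LR.
Posterior odds = 0.416/(1−0.416) = 0.7123. LR = 0.62/0.26 = 2.3846.
Prior odds = 0.7123/2.3846 = 0.2987, so P(A) = 0.2987/(1+0.2987) ≈ 0.23.

P(A) = 0.23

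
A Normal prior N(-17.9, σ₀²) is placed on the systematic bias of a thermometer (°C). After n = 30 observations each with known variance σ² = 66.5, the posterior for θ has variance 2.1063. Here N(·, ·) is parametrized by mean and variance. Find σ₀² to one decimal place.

σ₀² = 42.3

For the Normal–Normal model with known σ², precisions add: τ_n = τ₀ + n/σ².
So 1/σ₀² = 1/2.1063 − 30/66.5 = 0.474766 − 0.451128 = 0.023638.
Hence σ₀² = 1/0.023638 ≈ 42.3.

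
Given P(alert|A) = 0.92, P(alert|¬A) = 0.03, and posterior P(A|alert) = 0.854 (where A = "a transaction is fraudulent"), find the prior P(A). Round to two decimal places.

P(A) = 0.16

In odds form, posterior odds = prior odds × likelihood ratio, so prior odds = posterior odds ÷ LR.
Posterior odds = 0.854/(1−0.854) = 5.8493. LR = 0.92/0.03 = 30.6667.
Prior odds = 5.8493/30.6667 = 0.1907, so P(A) = 0.1907/(1+0.1907) ≈ 0.16.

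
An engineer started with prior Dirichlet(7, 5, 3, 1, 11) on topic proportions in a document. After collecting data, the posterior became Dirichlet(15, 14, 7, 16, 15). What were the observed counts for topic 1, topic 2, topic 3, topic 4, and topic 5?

For a Dirichlet(α) prior with multinomial counts c, the posterior is Dirichlet(α + c) componentwise.
Counts are posterior − prior componentwise: 15−7=8, 14−5=9, 7−3=4, 16−1=15, 15−11=4.

counts (8, 9, 4, 15, 4)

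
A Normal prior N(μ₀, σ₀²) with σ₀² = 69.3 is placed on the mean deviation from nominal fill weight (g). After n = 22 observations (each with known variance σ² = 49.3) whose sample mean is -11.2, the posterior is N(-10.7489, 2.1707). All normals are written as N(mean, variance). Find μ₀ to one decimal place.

With known observation variance, the Normal–Normal posterior has precision τ_n = τ₀ + n/σ² and mean μ_n = (τ₀μ₀ + (n/σ²)x̄)/τ_n.
Here τ₀ = 1/69.3 = 0.014430 and τ_data = 22/49.3 = 0.446247, so τ_n = 0.460677.
Rearranging for μ₀: μ₀ = (μ_n·τ_n − τ_data·x̄)/τ₀ = (-10.7489·0.460677 − 0.446247·-11.2) / 0.014430 = 0.046195/0.014430 ≈ 3.2.

μ₀ = 3.2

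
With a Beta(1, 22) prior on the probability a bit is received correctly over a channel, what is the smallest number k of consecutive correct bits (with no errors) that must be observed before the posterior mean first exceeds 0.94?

k = 344

After k correct bits and 0 errors the posterior is Beta(1+k, 22), with mean (1+k)/(1+22+k).
Set (1+k)/(23+k) > 0.94 and solve: k > (0.94·23 − 1)/(1 − 0.94) = 343.667.
The smallest integer exceeding 343.667 is 344, and checking k=344: (345)/(367) = 0.9401 > 0.94.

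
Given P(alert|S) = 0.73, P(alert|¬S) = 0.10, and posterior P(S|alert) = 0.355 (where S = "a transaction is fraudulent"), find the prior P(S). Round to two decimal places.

Bayes' rule in odds form gives O(S|E) = O(S)·[P(E|S)/P(E|¬S)], hence O(S) = O(S|E)/LR.
Posterior odds = 0.355/(1−0.355) = 0.5504. LR = 0.73/0.10 = 7.3000.
Prior odds = 0.5504/7.3000 = 0.0754, so P(S) = 0.0754/(1+0.0754) ≈ 0.07.

P(S) = 0.07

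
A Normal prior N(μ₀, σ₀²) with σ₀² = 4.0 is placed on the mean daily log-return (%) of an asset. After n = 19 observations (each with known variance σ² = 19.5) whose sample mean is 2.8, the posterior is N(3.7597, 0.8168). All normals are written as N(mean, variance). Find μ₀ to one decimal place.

With known observation variance, the Normal–Normal posterior has precision τ_n = τ₀ + n/σ² and mean μ_n = (τ₀μ₀ + (n/σ²)x̄)/τ_n.
Here τ₀ = 1/4.0 = 0.250000 and τ_data = 19/19.5 = 0.974359, so τ_n = 1.224359.
Rearranging for μ₀: μ₀ = (μ_n·τ_n − τ_data·x̄)/τ₀ = (3.7597·1.224359 − 0.974359·2.8) / 0.250000 = 1.875017/0.250000 ≈ 7.5.

μ₀ = 7.5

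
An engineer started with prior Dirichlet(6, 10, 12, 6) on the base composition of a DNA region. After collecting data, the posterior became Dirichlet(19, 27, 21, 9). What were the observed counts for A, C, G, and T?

counts (13, 17, 9, 3)

For a Dirichlet(α) prior with multinomial counts c, the posterior is Dirichlet(α + c) componentwise.
Counts are posterior − prior componentwise: 19−6=13, 27−10=17, 21−12=9, 9−6=3.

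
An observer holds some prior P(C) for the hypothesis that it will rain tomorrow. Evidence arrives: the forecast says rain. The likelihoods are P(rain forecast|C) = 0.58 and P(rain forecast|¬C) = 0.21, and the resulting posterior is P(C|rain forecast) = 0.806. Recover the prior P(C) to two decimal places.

P(C) = 0.60

In odds form, posterior odds = prior odds × likelihood ratio, so prior odds = posterior odds ÷ LR.
Posterior odds = 0.806/(1−0.806) = 4.1546. LR = 0.58/0.21 = 2.7619.
Prior odds = 4.1546/2.7619 = 1.5043, so P(C) = 1.5043/(1+1.5043) ≈ 0.60.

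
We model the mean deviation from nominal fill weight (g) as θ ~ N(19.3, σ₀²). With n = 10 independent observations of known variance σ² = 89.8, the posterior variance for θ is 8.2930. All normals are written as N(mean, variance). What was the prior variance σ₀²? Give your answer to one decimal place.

For the Normal–Normal model with known σ², precisions add: τ_n = τ₀ + n/σ².
So 1/σ₀² = 1/8.2930 − 10/89.8 = 0.120584 − 0.111359 = 0.009225.
Hence σ₀² = 1/0.009225 ≈ 108.4.

σ₀² = 108.4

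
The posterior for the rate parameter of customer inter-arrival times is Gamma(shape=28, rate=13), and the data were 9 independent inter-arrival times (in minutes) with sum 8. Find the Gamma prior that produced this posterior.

For an exponential likelihood with a Gamma(α, β) prior on the rate, n observations with total T give posterior Gamma(α+n, β+T).
So α = 28 − 9 = 19 and β = 13 − 8 = 5.

Gamma(shape=19, rate=5)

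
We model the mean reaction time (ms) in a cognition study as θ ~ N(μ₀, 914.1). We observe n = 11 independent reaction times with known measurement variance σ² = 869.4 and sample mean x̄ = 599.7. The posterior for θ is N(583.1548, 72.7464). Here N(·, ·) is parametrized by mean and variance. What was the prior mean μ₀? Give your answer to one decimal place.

The posterior mean is a precision-weighted average: μ_n = (τ₀μ₀ + τ_data·x̄)/(τ₀+τ_data), with τ₀=1/σ₀² and τ_data=n/σ².
Here τ₀ = 1/914.1 = 0.001094 and τ_data = 11/869.4 = 0.012652, so τ_n = 0.013746.
Rearranging for μ₀: μ₀ = (μ_n·τ_n − τ_data·x̄)/τ₀ = (583.1548·0.013746 − 0.012652·599.7) / 0.001094 = 0.428641/0.001094 ≈ 391.8.

μ₀ = 391.8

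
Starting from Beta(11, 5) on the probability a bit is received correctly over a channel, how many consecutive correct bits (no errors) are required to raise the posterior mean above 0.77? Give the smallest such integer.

k = 6

After k correct bits and 0 errors the posterior is Beta(11+k, 5), with mean (11+k)/(11+5+k).
Set (11+k)/(16+k) > 0.77 and solve: k > (0.77·16 − 11)/(1 − 0.77) = 5.739.
The smallest integer exceeding 5.739 is 6, and checking k=6: (17)/(22) = 0.7727 > 0.77.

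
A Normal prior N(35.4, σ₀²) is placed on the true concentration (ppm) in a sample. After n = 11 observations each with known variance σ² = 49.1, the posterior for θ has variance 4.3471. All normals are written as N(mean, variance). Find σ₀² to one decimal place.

Posterior precision equals prior precision plus data precision: 1/σ_n² = 1/σ₀² + n/σ².
So 1/σ₀² = 1/4.3471 − 11/49.1 = 0.230038 − 0.224033 = 0.006005.
Hence σ₀² = 1/0.006005 ≈ 166.5.

σ₀² = 166.5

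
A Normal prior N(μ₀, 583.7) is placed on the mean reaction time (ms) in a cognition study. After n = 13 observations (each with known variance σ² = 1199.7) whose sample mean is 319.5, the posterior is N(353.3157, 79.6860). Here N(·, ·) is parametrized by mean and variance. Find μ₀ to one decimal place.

μ₀ = 567.2

With known observation variance, the Normal–Normal posterior has precision τ_n = τ₀ + n/σ² and mean μ_n = (τ₀μ₀ + (n/σ²)x̄)/τ_n.
Here τ₀ = 1/583.7 = 0.001713 and τ_data = 13/1199.7 = 0.010836, so τ_n = 0.012549.
Rearranging for μ₀: μ₀ = (μ_n·τ_n − τ_data·x̄)/τ₀ = (353.3157·0.012549 − 0.010836·319.5) / 0.001713 = 0.971657/0.001713 ≈ 567.2.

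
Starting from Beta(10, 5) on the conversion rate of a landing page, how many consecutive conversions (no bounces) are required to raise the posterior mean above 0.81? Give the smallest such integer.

k = 12

After k conversions and 0 bounces the posterior is Beta(10+k, 5), with mean (10+k)/(10+5+k).
Set (10+k)/(15+k) > 0.81 and solve: k > (0.81·15 − 10)/(1 − 0.81) = 11.316.
The smallest integer exceeding 11.316 is 12.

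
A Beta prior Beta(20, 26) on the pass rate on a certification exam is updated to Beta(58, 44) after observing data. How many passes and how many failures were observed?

Beta is conjugate to the binomial likelihood: posterior = Beta(α+s, β+f).
Match parameters: s=58−20=38, f=44−26=18.

38 passes and 18 failures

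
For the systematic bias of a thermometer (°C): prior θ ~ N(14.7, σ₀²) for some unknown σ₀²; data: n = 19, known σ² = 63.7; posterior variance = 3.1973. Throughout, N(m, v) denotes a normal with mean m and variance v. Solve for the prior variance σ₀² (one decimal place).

For the Normal–Normal model with known σ², precisions add: τ_n = τ₀ + n/σ².
So 1/σ₀² = 1/3.1973 − 19/63.7 = 0.312764 − 0.298273 = 0.014491.
Hence σ₀² = 1/0.014491 ≈ 69.0.

σ₀² = 69.0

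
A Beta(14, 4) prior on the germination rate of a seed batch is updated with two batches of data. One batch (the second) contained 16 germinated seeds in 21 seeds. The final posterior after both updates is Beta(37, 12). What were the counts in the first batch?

7 germinated seeds and 3 non-germinating seeds

Sequential conjugate updates are equivalent to a single update on the pooled data, so total successes = posterior α − prior α and total failures = posterior β − prior β.
Total across both batches: 37−14=23 germinated seeds, 12−4=8 non-germinating seeds.
Subtract the second batch: 23−16=7 germinated seeds and 8−5=3 non-germinating seeds.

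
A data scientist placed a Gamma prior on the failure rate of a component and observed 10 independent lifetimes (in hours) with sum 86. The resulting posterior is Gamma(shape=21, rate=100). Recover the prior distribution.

Gamma(shape=11, rate=14)

For an exponential likelihood with a Gamma(α, β) prior on the rate, n observations with total T give posterior Gamma(α+n, β+T).
So α = 21 − 10 = 11 and β = 100 − 86 = 14.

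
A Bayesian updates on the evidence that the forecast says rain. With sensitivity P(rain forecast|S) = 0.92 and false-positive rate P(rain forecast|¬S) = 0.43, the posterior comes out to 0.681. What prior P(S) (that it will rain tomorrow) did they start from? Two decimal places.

P(S) = 0.50

In odds form, posterior odds = prior odds × likelihood ratio, so prior odds = posterior odds ÷ LR.
Posterior odds = 0.681/(1−0.681) = 2.1348. LR = 0.92/0.43 = 2.1395.
Prior odds = 2.1348/2.1395 = 0.9978, so P(S) = 0.9978/(1+0.9978) ≈ 0.50.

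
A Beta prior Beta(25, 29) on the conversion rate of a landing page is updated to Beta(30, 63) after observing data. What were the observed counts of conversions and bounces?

A Beta(α, β) prior with s successes and f failures in binomial data gives a Beta(α+s, β+f) posterior.
Match parameters: s=30−25=5, f=63−29=34.

5 conversions and 34 bounces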